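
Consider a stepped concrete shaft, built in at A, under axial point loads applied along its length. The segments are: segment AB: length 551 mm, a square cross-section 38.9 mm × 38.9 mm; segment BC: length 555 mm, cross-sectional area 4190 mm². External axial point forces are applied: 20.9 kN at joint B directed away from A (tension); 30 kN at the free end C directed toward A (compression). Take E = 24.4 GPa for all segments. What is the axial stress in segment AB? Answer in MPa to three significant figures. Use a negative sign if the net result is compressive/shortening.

-6.01 MPa

Internal axial forces (sectioning from the free end, tension +): N_BC = -30 kN, N_AB = -9.1 kN.
A_AB = 1513 mm².
σ_AB = N_AB/A_AB = -9100/1513 = -6.014 MPa.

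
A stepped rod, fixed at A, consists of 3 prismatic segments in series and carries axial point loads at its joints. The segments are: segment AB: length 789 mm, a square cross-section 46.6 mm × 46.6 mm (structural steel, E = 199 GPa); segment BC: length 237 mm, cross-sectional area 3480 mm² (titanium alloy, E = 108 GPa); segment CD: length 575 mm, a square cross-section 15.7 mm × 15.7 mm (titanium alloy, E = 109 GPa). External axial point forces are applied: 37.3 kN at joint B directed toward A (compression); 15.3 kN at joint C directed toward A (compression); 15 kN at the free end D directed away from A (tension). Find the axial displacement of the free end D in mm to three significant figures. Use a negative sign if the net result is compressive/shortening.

Internal axial forces (sectioning from the free end, tension +): N_CD = 15 kN, N_BC = -0.3 kN, N_AB = -37.6 kN.
A_AB = 2172 mm².
A_CD = 246.5 mm².
δ_AB = -37600·789/(2172·199000) = -0.06865 mm
δ_BC = -300·237/(3480·108000) = -0.0001892 mm
δ_CD = 15000·575/(246.5·109000) = 0.321 mm
δ = Σδ_i = 0.2522 mm.

0.252 mm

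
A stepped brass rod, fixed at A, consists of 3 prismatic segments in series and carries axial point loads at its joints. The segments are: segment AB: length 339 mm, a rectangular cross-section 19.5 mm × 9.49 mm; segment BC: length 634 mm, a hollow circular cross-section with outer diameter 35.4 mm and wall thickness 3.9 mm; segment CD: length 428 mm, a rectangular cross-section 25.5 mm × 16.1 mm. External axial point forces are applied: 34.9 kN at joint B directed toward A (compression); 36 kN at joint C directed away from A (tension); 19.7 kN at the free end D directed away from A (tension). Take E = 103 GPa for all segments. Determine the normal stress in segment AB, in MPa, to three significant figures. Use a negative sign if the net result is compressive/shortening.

112 MPa

Internal axial forces (sectioning from the free end, tension +): N_CD = 19.7 kN, N_BC = 55.7 kN, N_AB = 20.8 kN.
A_AB = 185.1 mm².
σ_AB = N_AB/A_AB = 20800/185.1 = 112.4 MPa.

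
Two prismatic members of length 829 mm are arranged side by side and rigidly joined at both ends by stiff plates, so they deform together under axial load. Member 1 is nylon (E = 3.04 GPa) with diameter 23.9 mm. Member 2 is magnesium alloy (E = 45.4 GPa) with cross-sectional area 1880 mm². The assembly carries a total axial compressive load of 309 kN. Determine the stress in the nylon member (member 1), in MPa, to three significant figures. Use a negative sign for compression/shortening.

-10.8 MPa

A_1 = 448.6 mm².
Equal strain + equilibrium ⇒ each member carries load in proportion to AE: A₁E₁ = 1364000 N, A₂E₂ = 85350000 N, ΣAE = 86720000 N.
σ₁ = P·E₁/ΣAE = -309000·3040/86720000 = -10.83 MPa.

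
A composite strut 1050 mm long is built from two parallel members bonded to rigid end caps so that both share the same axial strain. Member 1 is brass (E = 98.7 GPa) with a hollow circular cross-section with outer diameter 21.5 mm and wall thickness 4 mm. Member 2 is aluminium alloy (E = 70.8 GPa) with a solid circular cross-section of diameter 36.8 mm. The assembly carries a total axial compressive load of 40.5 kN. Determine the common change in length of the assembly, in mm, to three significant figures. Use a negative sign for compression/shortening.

-0.438 mm

A_1 = 219.9 mm².
A_2 = 1064 mm².
Equal strain + equilibrium ⇒ each member carries load in proportion to AE: A₁E₁ = 21710000 N, A₂E₂ = 75300000 N, ΣAE = 97010000 N.
δ = PL/ΣAE = -40500·1050/97010000 = -0.4384 mm.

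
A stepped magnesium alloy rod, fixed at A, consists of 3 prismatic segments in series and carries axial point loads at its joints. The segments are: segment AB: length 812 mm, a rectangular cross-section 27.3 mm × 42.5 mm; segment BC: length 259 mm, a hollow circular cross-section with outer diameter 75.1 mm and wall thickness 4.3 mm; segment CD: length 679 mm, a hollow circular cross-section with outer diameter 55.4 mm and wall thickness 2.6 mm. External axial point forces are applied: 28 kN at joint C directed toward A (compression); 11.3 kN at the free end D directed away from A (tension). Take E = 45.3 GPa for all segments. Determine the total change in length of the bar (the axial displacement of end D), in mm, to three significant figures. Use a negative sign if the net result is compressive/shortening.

Internal axial forces (sectioning from the free end, tension +): N_CD = 11.3 kN, N_BC = -16.7 kN, N_AB = -16.7 kN.
A_AB = 1160 mm².
A_BC = 956.4 mm².
A_CD = 431.3 mm².
δ_AB = -16700·812/(1160·45300) = -0.258 mm
δ_BC = -16700·259/(956.4·45300) = -0.09983 mm
δ_CD = 11300·679/(431.3·45300) = 0.3927 mm
δ = Σδ_i = 0.0349 mm.

0.0349 mm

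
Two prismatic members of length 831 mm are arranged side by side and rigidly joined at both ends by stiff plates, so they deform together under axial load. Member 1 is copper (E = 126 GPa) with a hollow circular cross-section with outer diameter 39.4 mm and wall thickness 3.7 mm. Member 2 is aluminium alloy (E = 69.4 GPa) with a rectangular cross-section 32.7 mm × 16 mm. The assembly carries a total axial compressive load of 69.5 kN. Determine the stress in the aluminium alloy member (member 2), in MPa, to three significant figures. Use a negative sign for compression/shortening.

-54.4 MPa

A_1 = 415 mm².
A_2 = 523.2 mm².
Equal strain + equilibrium ⇒ each member carries load in proportion to AE: A₁E₁ = 52290000 N, A₂E₂ = 36310000 N, ΣAE = 88600000 N.
σ₂ = P·E₂/ΣAE = -69500·69400/88600000 = -54.44 MPa.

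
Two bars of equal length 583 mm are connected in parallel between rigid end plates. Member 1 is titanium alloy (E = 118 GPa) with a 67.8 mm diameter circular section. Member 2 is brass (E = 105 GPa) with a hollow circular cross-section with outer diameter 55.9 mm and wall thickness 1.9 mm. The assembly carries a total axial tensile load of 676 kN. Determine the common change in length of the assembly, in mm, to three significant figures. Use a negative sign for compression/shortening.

A_1 = 3610 mm².
A_2 = 322.3 mm².
Equal strain + equilibrium ⇒ each member carries load in proportion to AE: A₁E₁ = 426000000 N, A₂E₂ = 33840000 N, ΣAE = 459900000 N.
δ = PL/ΣAE = 676000·583/459900000 = 0.857 mm.

0.857 mm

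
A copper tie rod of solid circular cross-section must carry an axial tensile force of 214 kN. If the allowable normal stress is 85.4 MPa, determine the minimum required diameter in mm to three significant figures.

Required area A ≥ P/σ_allow = 214000/85.4 = 2506 mm².
For a solid circular section, d ≥ √(4A/π) = 56.48 mm.

56.5 mm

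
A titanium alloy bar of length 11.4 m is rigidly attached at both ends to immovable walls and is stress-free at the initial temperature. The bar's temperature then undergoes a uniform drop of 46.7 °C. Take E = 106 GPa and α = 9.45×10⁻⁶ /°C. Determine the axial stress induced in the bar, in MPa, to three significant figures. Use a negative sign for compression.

46.8 MPa

Free thermal expansion αLΔT = 9.45e-6 · 11400 · -46.7 = -5.031 mm.
The walls impose strain ε = −(-5.031)/11400 = 4.4132e-04; σ = Eε = 106000 · 4.4132e-04 = 46.78 MPa.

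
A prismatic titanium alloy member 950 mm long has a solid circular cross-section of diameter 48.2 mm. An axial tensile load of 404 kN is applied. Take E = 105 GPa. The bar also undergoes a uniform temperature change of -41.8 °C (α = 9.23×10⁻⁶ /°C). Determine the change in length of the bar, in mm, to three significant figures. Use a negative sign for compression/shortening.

A = 1825 mm².
δ_mech = NL/(AE) = 404000·950/(1825·105000) = 2.003 mm.
δ_thermal = αLΔT = 9.23e-6·950·-41.8 = -0.3665 mm.
δ = δ_mech + δ_thermal = 1.637 mm.

1.64 mm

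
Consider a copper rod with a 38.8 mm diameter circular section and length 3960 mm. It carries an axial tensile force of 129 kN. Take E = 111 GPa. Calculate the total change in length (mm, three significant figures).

A = 1182 mm².
δ_mech = NL/(AE) = 129000·3960/(1182·111000) = 3.892 mm.

3.89 mm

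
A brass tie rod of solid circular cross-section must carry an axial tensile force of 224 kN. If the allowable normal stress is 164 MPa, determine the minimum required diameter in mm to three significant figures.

41.7 mm

Required area A ≥ P/σ_allow = 224000/164 = 1366 mm².
For a solid circular section, d ≥ √(4A/π) = 41.7 mm.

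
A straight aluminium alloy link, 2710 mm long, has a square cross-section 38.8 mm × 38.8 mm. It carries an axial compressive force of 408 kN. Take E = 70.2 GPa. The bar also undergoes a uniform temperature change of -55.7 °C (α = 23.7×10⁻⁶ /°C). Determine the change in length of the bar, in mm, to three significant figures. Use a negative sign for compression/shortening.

-14.0 mm

A = 1505 mm².
δ_mech = NL/(AE) = -408000·2710/(1505·70200) = -10.46 mm.
δ_thermal = αLΔT = 23.7e-6·2710·-55.7 = -3.577 mm.
δ = δ_mech + δ_thermal = -14.04 mm.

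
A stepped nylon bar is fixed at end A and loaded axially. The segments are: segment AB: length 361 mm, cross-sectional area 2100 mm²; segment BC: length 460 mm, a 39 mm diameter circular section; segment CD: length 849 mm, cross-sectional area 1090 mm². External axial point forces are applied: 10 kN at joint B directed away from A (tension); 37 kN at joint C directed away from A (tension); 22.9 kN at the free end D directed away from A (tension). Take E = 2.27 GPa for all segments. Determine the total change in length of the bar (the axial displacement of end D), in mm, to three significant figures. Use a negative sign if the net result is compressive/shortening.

23.3 mm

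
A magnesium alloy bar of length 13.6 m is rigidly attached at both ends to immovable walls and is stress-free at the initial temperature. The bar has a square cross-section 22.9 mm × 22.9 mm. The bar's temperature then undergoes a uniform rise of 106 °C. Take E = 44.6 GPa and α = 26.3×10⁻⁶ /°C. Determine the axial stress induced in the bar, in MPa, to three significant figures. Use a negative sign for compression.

Free thermal expansion αLΔT = 26.3e-6 · 13600 · 106 = 37.91 mm.
The walls impose strain ε = −(37.91)/13600 = -2.7878e-03; σ = Eε = 44600 · -2.7878e-03 = -124.3 MPa.

-124 MPa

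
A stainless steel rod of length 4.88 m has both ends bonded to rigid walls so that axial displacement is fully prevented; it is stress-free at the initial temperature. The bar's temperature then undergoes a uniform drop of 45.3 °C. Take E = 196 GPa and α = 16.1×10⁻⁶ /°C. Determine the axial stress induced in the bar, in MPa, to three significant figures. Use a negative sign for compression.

143 MPa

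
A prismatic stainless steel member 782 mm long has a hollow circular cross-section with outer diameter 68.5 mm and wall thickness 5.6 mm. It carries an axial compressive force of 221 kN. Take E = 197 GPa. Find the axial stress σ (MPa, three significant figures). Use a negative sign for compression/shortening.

-200 MPa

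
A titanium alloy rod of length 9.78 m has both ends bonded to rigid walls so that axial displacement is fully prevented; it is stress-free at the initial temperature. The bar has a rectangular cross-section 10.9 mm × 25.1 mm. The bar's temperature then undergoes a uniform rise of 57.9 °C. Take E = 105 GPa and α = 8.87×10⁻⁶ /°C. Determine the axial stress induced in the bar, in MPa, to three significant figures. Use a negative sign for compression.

-53.9 MPa

Free thermal expansion αLΔT = 8.87e-6 · 9780 · 57.9 = 5.023 mm.
The walls impose strain ε = −(5.023)/9780 = -5.1357e-04; σ = Eε = 105000 · -5.1357e-04 = -53.93 MPa.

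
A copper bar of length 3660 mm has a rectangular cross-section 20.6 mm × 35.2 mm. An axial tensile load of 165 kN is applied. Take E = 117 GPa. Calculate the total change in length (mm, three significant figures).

7.12 mm

A = 725.1 mm².
δ_mech = NL/(AE) = 165000·3660/(725.1·117000) = 7.118 mm.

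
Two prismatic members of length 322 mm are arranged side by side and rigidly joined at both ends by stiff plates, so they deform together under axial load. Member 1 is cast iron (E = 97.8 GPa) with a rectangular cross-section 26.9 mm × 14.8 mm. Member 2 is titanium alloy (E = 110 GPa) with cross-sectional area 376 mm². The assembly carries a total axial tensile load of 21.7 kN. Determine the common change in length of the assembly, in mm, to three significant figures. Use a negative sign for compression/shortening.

A_1 = 398.1 mm².
Equal strain + equilibrium ⇒ each member carries load in proportion to AE: A₁E₁ = 38940000 N, A₂E₂ = 41360000 N, ΣAE = 80300000 N.
δ = PL/ΣAE = 21700·322/80300000 = 0.08702 mm.

0.0870 mm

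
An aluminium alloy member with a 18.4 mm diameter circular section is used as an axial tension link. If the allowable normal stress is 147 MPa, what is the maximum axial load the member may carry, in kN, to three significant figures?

A = 265.9 mm².
P_max = σ_allow · A = 147 · 265.9 = 39090 N = 39.09 kN.

39.1 kN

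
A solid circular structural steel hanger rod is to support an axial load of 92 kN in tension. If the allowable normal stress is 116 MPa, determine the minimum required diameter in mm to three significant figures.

31.8 mm

Required area A ≥ P/σ_allow = 92000/116 = 793.1 mm².
For a solid circular section, d ≥ √(4A/π) = 31.78 mm.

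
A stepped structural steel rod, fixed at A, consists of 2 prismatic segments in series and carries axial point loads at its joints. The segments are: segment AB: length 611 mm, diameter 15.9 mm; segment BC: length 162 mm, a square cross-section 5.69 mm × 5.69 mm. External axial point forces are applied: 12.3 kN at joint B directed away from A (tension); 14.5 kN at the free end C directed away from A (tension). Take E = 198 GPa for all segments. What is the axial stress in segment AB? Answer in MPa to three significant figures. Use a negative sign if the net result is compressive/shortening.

Internal axial forces (sectioning from the free end, tension +): N_BC = 14.5 kN, N_AB = 26.8 kN.
A_AB = 198.6 mm².
σ_AB = N_AB/A_AB = 26800/198.6 = 135 MPa.

135 MPa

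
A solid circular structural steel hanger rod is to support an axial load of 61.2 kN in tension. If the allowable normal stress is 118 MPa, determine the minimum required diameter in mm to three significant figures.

Required area A ≥ P/σ_allow = 61200/118 = 518.6 mm².
For a solid circular section, d ≥ √(4A/π) = 25.7 mm.

25.7 mm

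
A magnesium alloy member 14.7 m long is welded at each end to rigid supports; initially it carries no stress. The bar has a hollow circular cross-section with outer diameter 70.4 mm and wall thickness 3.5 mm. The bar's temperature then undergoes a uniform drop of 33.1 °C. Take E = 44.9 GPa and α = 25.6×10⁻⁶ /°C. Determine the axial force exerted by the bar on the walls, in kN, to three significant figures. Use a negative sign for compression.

Free thermal expansion αLΔT = 25.6e-6 · 14700 · -33.1 = -12.46 mm.
The walls impose strain ε = −(-12.46)/14700 = 8.4736e-04; σ = Eε = 44900 · 8.4736e-04 = 38.05 MPa.
Wall reaction R = σ·A = 38.05·735.6 = 27990 N = 27.99 kN.

28.0 kN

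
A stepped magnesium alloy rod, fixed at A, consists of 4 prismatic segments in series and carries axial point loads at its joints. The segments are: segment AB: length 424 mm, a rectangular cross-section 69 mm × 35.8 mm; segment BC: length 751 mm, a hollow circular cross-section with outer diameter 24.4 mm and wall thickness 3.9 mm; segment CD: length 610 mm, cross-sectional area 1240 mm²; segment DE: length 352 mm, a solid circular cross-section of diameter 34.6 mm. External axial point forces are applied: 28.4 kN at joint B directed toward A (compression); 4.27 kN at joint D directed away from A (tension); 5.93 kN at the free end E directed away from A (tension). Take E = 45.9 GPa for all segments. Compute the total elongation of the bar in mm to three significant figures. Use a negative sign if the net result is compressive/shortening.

Internal axial forces (sectioning from the free end, tension +): N_DE = 5.93 kN, N_CD = 10.2 kN, N_BC = 10.2 kN, N_AB = -18.2 kN.
A_AB = 2470 mm².
A_BC = 251.2 mm².
A_DE = 940.2 mm².
δ_AB = -18200·424/(2470·45900) = -0.06806 mm
δ_BC = 10200·751/(251.2·45900) = 0.6644 mm
δ_CD = 10200·610/(1240·45900) = 0.1093 mm
δ_DE = 5930·352/(940.2·45900) = 0.04837 mm
δ = Σδ_i = 0.7541 mm.

0.754 mm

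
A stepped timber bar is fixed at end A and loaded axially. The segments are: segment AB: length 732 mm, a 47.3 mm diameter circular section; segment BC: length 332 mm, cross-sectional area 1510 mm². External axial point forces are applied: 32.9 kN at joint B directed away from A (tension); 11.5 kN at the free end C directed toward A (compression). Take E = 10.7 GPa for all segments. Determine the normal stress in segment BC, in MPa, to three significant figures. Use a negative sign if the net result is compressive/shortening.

-7.62 MPa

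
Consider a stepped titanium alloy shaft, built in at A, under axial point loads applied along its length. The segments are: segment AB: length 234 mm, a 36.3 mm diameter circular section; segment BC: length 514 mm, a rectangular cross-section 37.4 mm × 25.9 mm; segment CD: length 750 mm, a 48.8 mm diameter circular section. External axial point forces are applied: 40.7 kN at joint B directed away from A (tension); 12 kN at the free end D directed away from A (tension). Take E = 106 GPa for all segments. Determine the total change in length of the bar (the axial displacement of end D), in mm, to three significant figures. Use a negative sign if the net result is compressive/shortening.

0.218 mm

Internal axial forces (sectioning from the free end, tension +): N_CD = 12 kN, N_BC = 12 kN, N_AB = 52.7 kN.
A_AB = 1035 mm².
A_BC = 968.7 mm².
A_CD = 1870 mm².
δ_AB = 52700·234/(1035·106000) = 0.1124 mm
δ_BC = 12000·514/(968.7·106000) = 0.06007 mm
δ_CD = 12000·750/(1870·106000) = 0.04539 mm
δ = Σδ_i = 0.2179 mm.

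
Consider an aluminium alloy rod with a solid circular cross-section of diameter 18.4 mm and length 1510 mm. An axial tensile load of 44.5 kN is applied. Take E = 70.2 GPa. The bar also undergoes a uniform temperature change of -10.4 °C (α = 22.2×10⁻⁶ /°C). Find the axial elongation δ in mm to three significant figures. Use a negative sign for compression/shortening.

A = 265.9 mm².
δ_mech = NL/(AE) = 44500·1510/(265.9·70200) = 3.6 mm.
δ_thermal = αLΔT = 22.2e-6·1510·-10.4 = -0.3486 mm.
δ = δ_mech + δ_thermal = 3.251 mm.

3.25 mm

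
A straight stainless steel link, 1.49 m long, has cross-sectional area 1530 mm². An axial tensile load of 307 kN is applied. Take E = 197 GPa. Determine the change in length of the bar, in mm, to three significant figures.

1.52 mm

δ_mech = NL/(AE) = 307000·1490/(1530·197000) = 1.518 mm.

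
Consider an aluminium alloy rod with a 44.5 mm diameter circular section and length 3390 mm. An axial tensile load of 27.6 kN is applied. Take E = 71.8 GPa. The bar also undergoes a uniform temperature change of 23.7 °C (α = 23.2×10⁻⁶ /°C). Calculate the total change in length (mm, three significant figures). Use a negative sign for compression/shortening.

2.70 mm

A = 1555 mm².
δ_mech = NL/(AE) = 27600·3390/(1555·71800) = 0.8379 mm.
δ_thermal = αLΔT = 23.2e-6·3390·23.7 = 1.864 mm.
δ = δ_mech + δ_thermal = 2.702 mm.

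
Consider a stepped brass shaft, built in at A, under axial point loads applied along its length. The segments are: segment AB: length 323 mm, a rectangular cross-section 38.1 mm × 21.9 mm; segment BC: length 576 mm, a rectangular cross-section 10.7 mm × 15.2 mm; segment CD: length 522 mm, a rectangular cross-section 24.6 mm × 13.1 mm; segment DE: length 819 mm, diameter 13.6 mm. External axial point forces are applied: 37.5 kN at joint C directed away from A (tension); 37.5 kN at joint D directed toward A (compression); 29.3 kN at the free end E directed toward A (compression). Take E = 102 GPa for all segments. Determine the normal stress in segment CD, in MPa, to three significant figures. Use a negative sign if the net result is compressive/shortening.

Internal axial forces (sectioning from the free end, tension +): N_DE = -29.3 kN, N_CD = -66.8 kN, N_BC = -29.3 kN, N_AB = -29.3 kN.
A_CD = 322.3 mm².
σ_CD = N_CD/A_CD = -66800/322.3 = -207.3 MPa.

-207 MPa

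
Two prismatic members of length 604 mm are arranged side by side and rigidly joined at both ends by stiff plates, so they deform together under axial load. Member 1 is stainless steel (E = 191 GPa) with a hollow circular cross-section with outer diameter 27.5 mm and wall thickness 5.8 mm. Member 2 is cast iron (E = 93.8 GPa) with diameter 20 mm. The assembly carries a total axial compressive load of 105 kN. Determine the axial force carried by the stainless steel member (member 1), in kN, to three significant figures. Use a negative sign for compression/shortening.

A_1 = 395.4 mm².
A_2 = 314.2 mm².
Equal strain + equilibrium ⇒ each member carries load in proportion to AE: A₁E₁ = 75520000 N, A₂E₂ = 29470000 N, ΣAE = 105000000 N.
F₁ = P·A₁E₁/ΣAE = -105000·75520000/105000000 = -75530 N.

-75.5 kN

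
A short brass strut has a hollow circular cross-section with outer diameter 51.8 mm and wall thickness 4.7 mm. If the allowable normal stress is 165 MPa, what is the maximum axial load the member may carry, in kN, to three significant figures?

A = 695.5 mm².
P_max = σ_allow · A = 165 · 695.5 = 114700 N = 114.7 kN.

115 kN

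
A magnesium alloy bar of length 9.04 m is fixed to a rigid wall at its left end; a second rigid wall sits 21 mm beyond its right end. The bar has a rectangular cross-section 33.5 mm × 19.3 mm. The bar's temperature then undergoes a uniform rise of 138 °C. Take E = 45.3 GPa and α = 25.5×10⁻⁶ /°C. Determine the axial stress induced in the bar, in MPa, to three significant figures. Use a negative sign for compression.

Free thermal expansion αLΔT = 25.5e-6 · 9040 · 138 = 31.81 mm.
The walls engage after the gap closes; constrained expansion = 31.81 − 21 = 10.81 mm.
The walls impose strain ε = −(10.81)/9040 = -1.1960e-03; σ = Eε = 45300 · -1.1960e-03 = -54.18 MPa.

-54.2 MPa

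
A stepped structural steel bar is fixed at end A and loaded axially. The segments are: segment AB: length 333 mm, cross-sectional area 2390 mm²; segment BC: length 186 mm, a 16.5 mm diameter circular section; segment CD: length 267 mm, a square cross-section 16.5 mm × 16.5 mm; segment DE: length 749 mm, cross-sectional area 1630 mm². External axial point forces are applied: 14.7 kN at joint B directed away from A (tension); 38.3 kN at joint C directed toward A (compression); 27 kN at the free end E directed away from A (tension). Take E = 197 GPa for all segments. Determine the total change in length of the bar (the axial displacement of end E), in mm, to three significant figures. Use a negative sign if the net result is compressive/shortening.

0.150 mm

Internal axial forces (sectioning from the free end, tension +): N_DE = 27 kN, N_CD = 27 kN, N_BC = -11.3 kN, N_AB = 3.4 kN.
A_BC = 213.8 mm².
A_CD = 272.2 mm².
δ_AB = 3400·333/(2390·197000) = 0.002405 mm
δ_BC = -11300·186/(213.8·197000) = -0.0499 mm
δ_CD = 27000·267/(272.2·197000) = 0.1344 mm
δ_DE = 27000·749/(1630·197000) = 0.06298 mm
δ = Σδ_i = 0.1499 mm.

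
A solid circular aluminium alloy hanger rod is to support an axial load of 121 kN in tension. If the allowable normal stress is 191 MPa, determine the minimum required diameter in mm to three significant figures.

Required area A ≥ P/σ_allow = 121000/191 = 633.5 mm².
For a solid circular section, d ≥ √(4A/π) = 28.4 mm.

28.4 mm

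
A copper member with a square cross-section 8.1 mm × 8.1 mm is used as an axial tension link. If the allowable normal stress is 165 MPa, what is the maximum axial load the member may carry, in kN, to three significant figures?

A = 65.61 mm².
P_max = σ_allow · A = 165 · 65.61 = 10830 N = 10.83 kN.

10.8 kN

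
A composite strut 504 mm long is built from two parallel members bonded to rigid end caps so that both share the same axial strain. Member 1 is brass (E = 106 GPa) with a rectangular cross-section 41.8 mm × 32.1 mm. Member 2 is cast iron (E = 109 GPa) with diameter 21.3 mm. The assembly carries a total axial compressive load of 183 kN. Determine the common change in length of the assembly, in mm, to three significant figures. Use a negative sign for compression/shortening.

-0.509 mm

A_1 = 1342 mm².
A_2 = 356.3 mm².
Equal strain + equilibrium ⇒ each member carries load in proportion to AE: A₁E₁ = 142200000 N, A₂E₂ = 38840000 N, ΣAE = 181100000 N.
δ = PL/ΣAE = -183000·504/181100000 = -0.5094 mm.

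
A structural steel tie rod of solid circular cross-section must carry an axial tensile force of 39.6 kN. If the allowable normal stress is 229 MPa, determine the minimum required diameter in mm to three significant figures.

14.8 mm

Required area A ≥ P/σ_allow = 39600/229 = 172.9 mm².
For a solid circular section, d ≥ √(4A/π) = 14.84 mm.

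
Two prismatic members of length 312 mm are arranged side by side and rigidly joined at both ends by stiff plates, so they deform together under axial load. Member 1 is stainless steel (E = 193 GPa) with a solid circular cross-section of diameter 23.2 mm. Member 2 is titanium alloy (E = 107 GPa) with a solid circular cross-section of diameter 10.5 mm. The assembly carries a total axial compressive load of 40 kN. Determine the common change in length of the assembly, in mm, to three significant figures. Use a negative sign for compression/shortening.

A_1 = 422.7 mm².
A_2 = 86.59 mm².
Equal strain + equilibrium ⇒ each member carries load in proportion to AE: A₁E₁ = 81590000 N, A₂E₂ = 9265000 N, ΣAE = 90850000 N.
δ = PL/ΣAE = -40000·312/90850000 = -0.1374 mm.

-0.137 mm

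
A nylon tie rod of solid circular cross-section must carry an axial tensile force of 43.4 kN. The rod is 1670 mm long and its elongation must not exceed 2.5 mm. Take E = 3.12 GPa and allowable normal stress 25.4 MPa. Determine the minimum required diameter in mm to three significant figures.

109 mm

Required area A ≥ P/σ_allow = 43400/25.4 = 1709 mm².
For a solid circular section, d ≥ √(4A/π) = 46.64 mm.
Elongation limit: A ≥ PL/(Eδ_allow) = 43400·1670/(3120·2.5) = 9292 mm² ⇒ d ≥ 108.8 mm.
The elongation limit governs.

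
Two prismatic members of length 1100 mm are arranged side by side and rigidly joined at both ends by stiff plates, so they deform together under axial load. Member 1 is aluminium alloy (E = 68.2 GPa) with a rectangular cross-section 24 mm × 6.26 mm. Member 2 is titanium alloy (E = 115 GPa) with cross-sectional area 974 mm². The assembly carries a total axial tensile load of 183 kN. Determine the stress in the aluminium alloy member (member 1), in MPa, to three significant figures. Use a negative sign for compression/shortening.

102 MPa

A_1 = 150.2 mm².
Equal strain + equilibrium ⇒ each member carries load in proportion to AE: A₁E₁ = 10250000 N, A₂E₂ = 112000000 N, ΣAE = 122300000 N.
σ₁ = P·E₁/ΣAE = 183000·68200/122300000 = 102.1 MPa.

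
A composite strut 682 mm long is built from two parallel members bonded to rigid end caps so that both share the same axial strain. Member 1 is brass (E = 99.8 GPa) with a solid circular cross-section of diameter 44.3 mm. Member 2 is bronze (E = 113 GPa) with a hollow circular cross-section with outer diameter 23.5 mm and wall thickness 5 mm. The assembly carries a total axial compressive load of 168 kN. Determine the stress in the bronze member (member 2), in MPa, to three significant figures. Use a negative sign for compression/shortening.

-102 MPa

A_1 = 1541 mm².
A_2 = 290.6 mm².
Equal strain + equilibrium ⇒ each member carries load in proportion to AE: A₁E₁ = 153800000 N, A₂E₂ = 32840000 N, ΣAE = 186700000 N.
σ₂ = P·E₂/ΣAE = -168000·113000/186700000 = -101.7 MPa.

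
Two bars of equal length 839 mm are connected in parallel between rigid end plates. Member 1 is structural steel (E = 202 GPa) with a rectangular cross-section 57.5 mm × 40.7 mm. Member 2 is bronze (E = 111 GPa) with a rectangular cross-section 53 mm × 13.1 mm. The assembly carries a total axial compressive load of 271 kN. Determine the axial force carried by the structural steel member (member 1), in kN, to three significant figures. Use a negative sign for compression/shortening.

-233 kN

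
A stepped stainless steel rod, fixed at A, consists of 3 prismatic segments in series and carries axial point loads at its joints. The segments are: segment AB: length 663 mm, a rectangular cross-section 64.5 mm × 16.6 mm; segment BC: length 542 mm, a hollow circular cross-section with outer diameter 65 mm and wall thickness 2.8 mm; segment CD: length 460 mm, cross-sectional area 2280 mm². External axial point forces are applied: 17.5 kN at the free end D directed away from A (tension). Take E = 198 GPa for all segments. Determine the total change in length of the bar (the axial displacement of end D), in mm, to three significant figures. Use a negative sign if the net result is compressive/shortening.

Internal axial forces (sectioning from the free end, tension +): N_CD = 17.5 kN, N_BC = 17.5 kN, N_AB = 17.5 kN.
A_AB = 1071 mm².
A_BC = 547.1 mm².
δ_AB = 17500·663/(1071·198000) = 0.05473 mm
δ_BC = 17500·542/(547.1·198000) = 0.08755 mm
δ_CD = 17500·460/(2280·198000) = 0.01783 mm
δ = Σδ_i = 0.1601 mm.

0.160 mm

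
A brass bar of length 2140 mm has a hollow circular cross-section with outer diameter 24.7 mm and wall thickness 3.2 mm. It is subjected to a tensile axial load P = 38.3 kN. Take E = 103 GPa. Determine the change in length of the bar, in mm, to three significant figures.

A = 216.1 mm².
δ_mech = NL/(AE) = 38300·2140/(216.1·103000) = 3.682 mm.

3.68 mm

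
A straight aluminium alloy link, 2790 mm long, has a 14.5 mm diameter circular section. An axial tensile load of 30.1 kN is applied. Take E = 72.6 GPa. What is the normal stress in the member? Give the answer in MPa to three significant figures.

182 MPa

A = 165.1 mm².
σ = N/A = 30100/165.1 = 182.3 MPa.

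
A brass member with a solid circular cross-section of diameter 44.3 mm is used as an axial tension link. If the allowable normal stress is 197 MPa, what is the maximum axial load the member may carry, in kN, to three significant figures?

304 kN

A = 1541 mm².
P_max = σ_allow · A = 197 · 1541 = 303600 N = 303.6 kN.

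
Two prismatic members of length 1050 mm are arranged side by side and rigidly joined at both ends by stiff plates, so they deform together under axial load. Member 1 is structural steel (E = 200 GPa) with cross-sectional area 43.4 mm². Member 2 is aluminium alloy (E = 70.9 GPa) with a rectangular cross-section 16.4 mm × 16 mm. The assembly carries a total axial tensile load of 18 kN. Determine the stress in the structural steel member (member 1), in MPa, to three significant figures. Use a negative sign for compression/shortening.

A_2 = 262.4 mm².
Equal strain + equilibrium ⇒ each member carries load in proportion to AE: A₁E₁ = 8680000 N, A₂E₂ = 18600000 N, ΣAE = 27280000 N.
σ₁ = P·E₁/ΣAE = 18000·200000/27280000 = 131.9 MPa.

132 MPa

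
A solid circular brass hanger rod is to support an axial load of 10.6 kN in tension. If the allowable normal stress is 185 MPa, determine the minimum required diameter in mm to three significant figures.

8.54 mm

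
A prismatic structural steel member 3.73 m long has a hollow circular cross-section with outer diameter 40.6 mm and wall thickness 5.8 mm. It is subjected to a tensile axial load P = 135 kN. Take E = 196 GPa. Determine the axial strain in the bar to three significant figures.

0.00109

A = 634.1 mm².
σ = N/A = 212.9 MPa; ε = σ/E = 212.9/196000 = 1.086e-03.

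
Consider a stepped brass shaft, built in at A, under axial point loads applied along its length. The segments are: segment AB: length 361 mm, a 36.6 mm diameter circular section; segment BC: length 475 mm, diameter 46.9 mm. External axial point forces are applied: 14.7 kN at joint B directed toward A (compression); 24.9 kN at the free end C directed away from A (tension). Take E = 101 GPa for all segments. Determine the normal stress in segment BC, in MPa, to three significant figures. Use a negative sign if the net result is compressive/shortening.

14.4 MPa

Internal axial forces (sectioning from the free end, tension +): N_BC = 24.9 kN, N_AB = 10.2 kN.
A_BC = 1728 mm².
σ_BC = N_BC/A_BC = 24900/1728 = 14.41 MPa.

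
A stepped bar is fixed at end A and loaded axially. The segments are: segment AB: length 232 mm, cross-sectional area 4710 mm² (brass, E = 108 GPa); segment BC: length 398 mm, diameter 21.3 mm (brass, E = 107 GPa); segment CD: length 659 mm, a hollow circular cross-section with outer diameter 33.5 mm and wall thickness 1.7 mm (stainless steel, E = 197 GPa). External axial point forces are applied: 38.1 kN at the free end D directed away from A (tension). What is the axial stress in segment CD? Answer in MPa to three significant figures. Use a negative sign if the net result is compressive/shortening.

224 MPa

Internal axial forces (sectioning from the free end, tension +): N_CD = 38.1 kN, N_BC = 38.1 kN, N_AB = 38.1 kN.
A_CD = 169.8 mm².
σ_CD = N_CD/A_CD = 38100/169.8 = 224.3 MPa.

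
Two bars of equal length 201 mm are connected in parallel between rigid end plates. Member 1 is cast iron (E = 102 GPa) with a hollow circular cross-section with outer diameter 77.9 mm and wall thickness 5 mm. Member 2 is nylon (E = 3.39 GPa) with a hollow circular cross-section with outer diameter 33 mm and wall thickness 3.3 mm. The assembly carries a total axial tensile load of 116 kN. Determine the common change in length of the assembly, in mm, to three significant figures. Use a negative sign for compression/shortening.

0.198 mm

A_1 = 1145 mm².
A_2 = 307.9 mm².
Equal strain + equilibrium ⇒ each member carries load in proportion to AE: A₁E₁ = 116800000 N, A₂E₂ = 1044000 N, ΣAE = 117800000 N.
δ = PL/ΣAE = 116000·201/117800000 = 0.1979 mm.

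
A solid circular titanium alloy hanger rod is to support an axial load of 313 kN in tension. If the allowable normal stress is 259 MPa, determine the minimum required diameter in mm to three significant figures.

39.2 mm

Required area A ≥ P/σ_allow = 313000/259 = 1208 mm².
For a solid circular section, d ≥ √(4A/π) = 39.23 mm.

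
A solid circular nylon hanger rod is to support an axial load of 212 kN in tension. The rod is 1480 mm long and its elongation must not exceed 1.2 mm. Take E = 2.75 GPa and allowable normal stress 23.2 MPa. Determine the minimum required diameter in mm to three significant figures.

348 mm

Required area A ≥ P/σ_allow = 212000/23.2 = 9138 mm².
For a solid circular section, d ≥ √(4A/π) = 107.9 mm.
Elongation limit: A ≥ PL/(Eδ_allow) = 212000·1480/(2750·1.2) = 95080 mm² ⇒ d ≥ 347.9 mm.
The elongation limit governs.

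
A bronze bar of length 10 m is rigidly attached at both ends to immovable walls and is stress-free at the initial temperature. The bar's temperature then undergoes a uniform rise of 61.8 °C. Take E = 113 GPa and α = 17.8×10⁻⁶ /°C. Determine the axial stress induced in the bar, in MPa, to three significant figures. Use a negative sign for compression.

-124 MPa

Free thermal expansion αLΔT = 17.8e-6 · 10000 · 61.8 = 11 mm.
The walls impose strain ε = −(11)/10000 = -1.1000e-03; σ = Eε = 113000 · -1.1000e-03 = -124.3 MPa.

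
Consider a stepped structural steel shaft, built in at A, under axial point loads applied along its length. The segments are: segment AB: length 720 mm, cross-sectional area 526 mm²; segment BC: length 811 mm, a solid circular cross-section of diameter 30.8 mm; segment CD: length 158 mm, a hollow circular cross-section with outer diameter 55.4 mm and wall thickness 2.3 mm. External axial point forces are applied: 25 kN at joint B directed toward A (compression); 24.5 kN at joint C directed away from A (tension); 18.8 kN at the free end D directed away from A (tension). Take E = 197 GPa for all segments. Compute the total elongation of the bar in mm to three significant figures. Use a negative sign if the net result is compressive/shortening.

0.406 mm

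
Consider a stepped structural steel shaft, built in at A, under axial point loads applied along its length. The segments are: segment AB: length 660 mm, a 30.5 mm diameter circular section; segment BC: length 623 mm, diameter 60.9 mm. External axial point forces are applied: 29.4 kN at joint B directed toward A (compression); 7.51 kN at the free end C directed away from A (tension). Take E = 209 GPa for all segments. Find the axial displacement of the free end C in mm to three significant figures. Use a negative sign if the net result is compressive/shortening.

-0.0869 mm

Internal axial forces (sectioning from the free end, tension +): N_BC = 7.51 kN, N_AB = -21.89 kN.
A_AB = 730.6 mm².
A_BC = 2913 mm².
δ_AB = -21890·660/(730.6·209000) = -0.09461 mm
δ_BC = 7510·623/(2913·209000) = 0.007685 mm
δ = Σδ_i = -0.08693 mm.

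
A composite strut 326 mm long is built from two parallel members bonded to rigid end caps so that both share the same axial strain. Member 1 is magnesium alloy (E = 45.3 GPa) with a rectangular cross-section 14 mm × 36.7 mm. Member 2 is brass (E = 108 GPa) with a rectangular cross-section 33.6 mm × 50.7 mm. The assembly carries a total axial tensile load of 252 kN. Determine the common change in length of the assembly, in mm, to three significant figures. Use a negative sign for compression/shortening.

A_1 = 513.8 mm².
A_2 = 1704 mm².
Equal strain + equilibrium ⇒ each member carries load in proportion to AE: A₁E₁ = 23280000 N, A₂E₂ = 184000000 N, ΣAE = 207300000 N.
δ = PL/ΣAE = 252000·326/207300000 = 0.3964 mm.

0.396 mm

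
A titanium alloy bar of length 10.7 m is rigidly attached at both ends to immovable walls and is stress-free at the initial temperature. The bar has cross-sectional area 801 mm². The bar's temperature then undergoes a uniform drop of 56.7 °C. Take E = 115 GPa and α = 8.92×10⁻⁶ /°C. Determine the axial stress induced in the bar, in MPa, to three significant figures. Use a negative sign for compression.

Free thermal expansion αLΔT = 8.92e-6 · 10700 · -56.7 = -5.412 mm.
The walls impose strain ε = −(-5.412)/10700 = 5.0576e-04; σ = Eε = 115000 · 5.0576e-04 = 58.16 MPa.

58.2 MPa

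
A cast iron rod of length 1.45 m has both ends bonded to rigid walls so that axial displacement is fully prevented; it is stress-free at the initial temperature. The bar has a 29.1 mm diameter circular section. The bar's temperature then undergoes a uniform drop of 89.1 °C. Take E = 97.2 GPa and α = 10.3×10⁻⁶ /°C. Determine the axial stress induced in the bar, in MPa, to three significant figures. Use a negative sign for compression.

89.2 MPa

Free thermal expansion αLΔT = 10.3e-6 · 1450 · -89.1 = -1.331 mm.
The walls impose strain ε = −(-1.331)/1450 = 9.1773e-04; σ = Eε = 97200 · 9.1773e-04 = 89.2 MPa.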